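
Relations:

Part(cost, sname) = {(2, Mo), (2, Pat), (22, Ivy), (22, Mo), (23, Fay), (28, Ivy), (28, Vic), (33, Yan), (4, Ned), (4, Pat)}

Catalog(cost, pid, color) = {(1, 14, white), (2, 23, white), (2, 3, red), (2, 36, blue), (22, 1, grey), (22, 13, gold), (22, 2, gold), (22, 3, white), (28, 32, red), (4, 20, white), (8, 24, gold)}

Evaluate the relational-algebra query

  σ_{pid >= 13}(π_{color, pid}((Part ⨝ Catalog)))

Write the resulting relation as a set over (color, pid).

{(blue, 36), (gold, 13), (red, 32), (white, 20), (white, 23)}

Joining Part and Catalog on cost yields {(2, Mo, 23, white), (2, Mo, 3, red), (2, Mo, 36, blue), (2, Pat, 23, white), (2, Pat, 3, red), (2, Pat, 36, blue), (22, Ivy, 1, grey), (22, Ivy, 13, gold), (22, Ivy, 2, gold), (22, Ivy, 3, white), (22, Mo, 1, grey), (22, Mo, 13, gold), (22, Mo, 2, gold), (22, Mo, 3, white), (28, Ivy, 32, red), (28, Vic, 32, red), (4, Ned, 20, white), (4, Pat, 20, white)}.
π_{color, pid} gives {(blue, 36), (gold, 13), (gold, 2), (grey, 1), (red, 3), (red, 32), (white, 20), (white, 23), (white, 3)} (9 duplicate(s) eliminated).
Apply σ_{pid >= 13}; surviving tuples: {(blue, 36), (gold, 13), (red, 32), (white, 20), (white, 23)}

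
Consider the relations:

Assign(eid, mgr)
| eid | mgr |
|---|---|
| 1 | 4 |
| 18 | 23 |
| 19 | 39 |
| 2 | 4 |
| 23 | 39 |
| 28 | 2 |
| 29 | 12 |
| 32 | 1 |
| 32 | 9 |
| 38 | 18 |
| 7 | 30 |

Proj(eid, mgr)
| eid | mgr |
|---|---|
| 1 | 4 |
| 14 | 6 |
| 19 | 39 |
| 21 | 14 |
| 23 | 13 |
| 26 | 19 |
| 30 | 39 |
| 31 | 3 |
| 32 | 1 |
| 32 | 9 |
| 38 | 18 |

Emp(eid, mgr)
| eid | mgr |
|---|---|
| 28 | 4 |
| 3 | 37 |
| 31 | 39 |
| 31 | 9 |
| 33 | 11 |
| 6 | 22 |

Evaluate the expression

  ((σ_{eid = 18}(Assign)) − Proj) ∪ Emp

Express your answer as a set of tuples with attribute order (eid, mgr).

Filtering on eid = 18 leaves {(18, 23)}.
Difference: {(18, 23)} with {(1, 4), (14, 6), (19, 39), (21, 14), (23, 13), (26, 19), (30, 39), (31, 3), (32, 1), (32, 9), (38, 18)} → {(18, 23)}
Union: {(18, 23)} with {(28, 4), (3, 37), (31, 39), (31, 9), (33, 11), (6, 22)} → {(18, 23), (28, 4), (3, 37), (31, 39), (31, 9), (33, 11), (6, 22)}

{(18, 23), (28, 4), (3, 37), (31, 39), (31, 9), (33, 11), (6, 22)}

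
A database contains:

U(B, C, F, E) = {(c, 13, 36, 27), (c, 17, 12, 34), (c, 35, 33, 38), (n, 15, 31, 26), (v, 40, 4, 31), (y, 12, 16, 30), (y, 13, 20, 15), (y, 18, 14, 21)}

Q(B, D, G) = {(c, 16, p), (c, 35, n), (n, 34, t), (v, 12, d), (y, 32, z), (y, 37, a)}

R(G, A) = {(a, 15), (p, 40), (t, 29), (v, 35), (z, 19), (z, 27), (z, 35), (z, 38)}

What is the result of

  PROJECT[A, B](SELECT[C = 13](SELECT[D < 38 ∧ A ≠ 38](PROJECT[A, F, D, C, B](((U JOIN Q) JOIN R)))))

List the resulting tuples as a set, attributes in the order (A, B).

{(15, y), (19, y), (27, y), (35, y), (40, c)}

Joining U and Q on B yields {(c, 13, 36, 27, 16, p), (c, 13, 36, 27, 35, n), (c, 17, 12, 34, 16, p), (c, 17, 12, 34, 35, n), (c, 35, 33, 38, 16, p), (c, 35, 33, 38, 35, n), (n, 15, 31, 26, 34, t), (v, 40, 4, 31, 12, d), (y, 12, 16, 30, 32, z), (y, 12, 16, 30, 37, a), (y, 13, 20, 15, 32, z), (y, 13, 20, 15, 37, a), (y, 18, 14, 21, 32, z), (y, 18, 14, 21, 37, a)}.
Joining (U JOIN Q) and R on G yields {(c, 13, 36, 27, 16, p, 40), (c, 17, 12, 34, 16, p, 40), (c, 35, 33, 38, 16, p, 40), (n, 15, 31, 26, 34, t, 29), (y, 12, 16, 30, 32, z, 19), (y, 12, 16, 30, 32, z, 27), (y, 12, 16, 30, 32, z, 35), (y, 12, 16, 30, 32, z, 38), (y, 12, 16, 30, 37, a, 15), (y, 13, 20, 15, 32, z, 19), (y, 13, 20, 15, 32, z, 27), (y, 13, 20, 15, 32, z, 35), (y, 13, 20, 15, 32, z, 38), (y, 13, 20, 15, 37, a, 15), (y, 18, 14, 21, 32, z, 19), (y, 18, 14, 21, 32, z, 27), (y, 18, 14, 21, 32, z, 35), (y, 18, 14, 21, 32, z, 38), (y, 18, 14, 21, 37, a, 15)}.
Projecting to A, F, D, C, B: {(15, 14, 37, 18, y), (15, 16, 37, 12, y), (15, 20, 37, 13, y), (19, 14, 32, 18, y), (19, 16, 32, 12, y), (19, 20, 32, 13, y), (27, 14, 32, 18, y), (27, 16, 32, 12, y), (27, 20, 32, 13, y), (29, 31, 34, 15, n), (35, 14, 32, 18, y), (35, 16, 32, 12, y), (35, 20, 32, 13, y), (38, 14, 32, 18, y), (38, 16, 32, 12, y), (38, 20, 32, 13, y), (40, 12, 16, 17, c), (40, 33, 16, 35, c), (40, 36, 16, 13, c)}
Selection D < 38 ∧ A ≠ 38: {(15, 14, 37, 18, y), (15, 16, 37, 12, y), (15, 20, 37, 13, y), (19, 14, 32, 18, y), (19, 16, 32, 12, y), (19, 20, 32, 13, y), (27, 14, 32, 18, y), (27, 16, 32, 12, y), (27, 20, 32, 13, y), (29, 31, 34, 15, n), (35, 14, 32, 18, y), (35, 16, 32, 12, y), (35, 20, 32, 13, y), (40, 12, 16, 17, c), (40, 33, 16, 35, c), (40, 36, 16, 13, c)}
Selection C = 13: {(15, 20, 37, 13, y), (19, 20, 32, 13, y), (27, 20, 32, 13, y), (35, 20, 32, 13, y), (40, 36, 16, 13, c)}
Projecting to A, B: {(15, y), (19, y), (27, y), (35, y), (40, c)}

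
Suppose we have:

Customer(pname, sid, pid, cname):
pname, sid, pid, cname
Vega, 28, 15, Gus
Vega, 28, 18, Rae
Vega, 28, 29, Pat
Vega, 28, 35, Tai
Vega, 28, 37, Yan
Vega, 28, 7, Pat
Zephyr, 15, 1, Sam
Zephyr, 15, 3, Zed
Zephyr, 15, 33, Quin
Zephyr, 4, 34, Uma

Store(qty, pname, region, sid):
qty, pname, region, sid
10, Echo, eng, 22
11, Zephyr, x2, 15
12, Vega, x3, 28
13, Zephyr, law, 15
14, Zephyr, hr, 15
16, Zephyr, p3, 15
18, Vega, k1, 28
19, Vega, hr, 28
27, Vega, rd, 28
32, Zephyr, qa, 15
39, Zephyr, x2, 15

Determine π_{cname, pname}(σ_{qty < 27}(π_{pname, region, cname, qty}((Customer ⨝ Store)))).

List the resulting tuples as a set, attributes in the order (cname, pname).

Customer ⋈ Store (natural join on pname, sid): {(Vega, 28, 15, Gus, 12, x3), (Vega, 28, 15, Gus, 18, k1), (Vega, 28, 15, Gus, 19, hr), (Vega, 28, 15, Gus, 27, rd), (Vega, 28, 18, Rae, 12, x3), (Vega, 28, 18, Rae, 18, k1), (Vega, 28, 18, Rae, 19, hr), (Vega, 28, 18, Rae, 27, rd), (Vega, 28, 29, Pat, 12, x3), (Vega, 28, 29, Pat, 18, k1), (Vega, 28, 29, Pat, 19, hr), (Vega, 28, 29, Pat, 27, rd), (Vega, 28, 35, Tai, 12, x3), (Vega, 28, 35, Tai, 18, k1), (Vega, 28, 35, Tai, 19, hr), (Vega, 28, 35, Tai, 27, rd), (Vega, 28, 37, Yan, 12, x3), (Vega, 28, 37, Yan, 18, k1), (Vega, 28, 37, Yan, 19, hr), (Vega, 28, 37, Yan, 27, rd), (Vega, 28, 7, Pat, 12, x3), (Vega, 28, 7, Pat, 18, k1), (Vega, 28, 7, Pat, 19, hr), (Vega, 28, 7, Pat, 27, rd), (Zephyr, 15, 1, Sam, 11, x2), (Zephyr, 15, 1, Sam, 13, law), (Zephyr, 15, 1, Sam, 14, hr), (Zephyr, 15, 1, Sam, 16, p3), (Zephyr, 15, 1, Sam, 32, qa), (Zephyr, 15, 1, Sam, 39, x2), (Zephyr, 15, 3, Zed, 11, x2), (Zephyr, 15, 3, Zed, 13, law), (Zephyr, 15, 3, Zed, 14, hr), (Zephyr, 15, 3, Zed, 16, p3), (Zephyr, 15, 3, Zed, 32, qa), (Zephyr, 15, 3, Zed, 39, x2), (Zephyr, 15, 33, Quin, 11, x2), (Zephyr, 15, 33, Quin, 13, law), (Zephyr, 15, 33, Quin, 14, hr), (Zephyr, 15, 33, Quin, 16, p3), (Zephyr, 15, 33, Quin, 32, qa), (Zephyr, 15, 33, Quin, 39, x2)}
π_{pname, region, cname, qty} gives {(Vega, hr, Gus, 19), (Vega, hr, Pat, 19), (Vega, hr, Rae, 19), (Vega, hr, Tai, 19), (Vega, hr, Yan, 19), (Vega, k1, Gus, 18), (Vega, k1, Pat, 18), (Vega, k1, Rae, 18), (Vega, k1, Tai, 18), (Vega, k1, Yan, 18), (Vega, rd, Gus, 27), (Vega, rd, Pat, 27), (Vega, rd, Rae, 27), (Vega, rd, Tai, 27), (Vega, rd, Yan, 27), (Vega, x3, Gus, 12), (Vega, x3, Pat, 12), (Vega, x3, Rae, 12), (Vega, x3, Tai, 12), (Vega, x3, Yan, 12), (Zephyr, hr, Quin, 14), (Zephyr, hr, Sam, 14), (Zephyr, hr, Zed, 14), (Zephyr, law, Quin, 13), (Zephyr, law, Sam, 13), (Zephyr, law, Zed, 13), (Zephyr, p3, Quin, 16), (Zephyr, p3, Sam, 16), (Zephyr, p3, Zed, 16), (Zephyr, qa, Quin, 32), (Zephyr, qa, Sam, 32), (Zephyr, qa, Zed, 32), (Zephyr, x2, Quin, 11), (Zephyr, x2, Quin, 39), (Zephyr, x2, Sam, 11), (Zephyr, x2, Sam, 39), (Zephyr, x2, Zed, 11), (Zephyr, x2, Zed, 39)} (4 duplicate(s) eliminated).
σ[qty < 27]: keep tuples satisfying qty < 27 → {(Vega, hr, Gus, 19), (Vega, hr, Pat, 19), (Vega, hr, Rae, 19), (Vega, hr, Tai, 19), (Vega, hr, Yan, 19), (Vega, k1, Gus, 18), (Vega, k1, Pat, 18), (Vega, k1, Rae, 18), (Vega, k1, Tai, 18), (Vega, k1, Yan, 18), (Vega, x3, Gus, 12), (Vega, x3, Pat, 12), (Vega, x3, Rae, 12), (Vega, x3, Tai, 12), (Vega, x3, Yan, 12), (Zephyr, hr, Quin, 14), (Zephyr, hr, Sam, 14), (Zephyr, hr, Zed, 14), (Zephyr, law, Quin, 13), (Zephyr, law, Sam, 13), (Zephyr, law, Zed, 13), (Zephyr, p3, Quin, 16), (Zephyr, p3, Sam, 16), (Zephyr, p3, Zed, 16), (Zephyr, x2, Quin, 11), (Zephyr, x2, Sam, 11), (Zephyr, x2, Zed, 11)}
π_{cname, pname} gives {(Gus, Vega), (Pat, Vega), (Quin, Zephyr), (Rae, Vega), (Sam, Zephyr), (Tai, Vega), (Yan, Vega), (Zed, Zephyr)} (19 duplicate(s) eliminated).

{(Gus, Vega), (Pat, Vega), (Quin, Zephyr), (Rae, Vega), (Sam, Zephyr), (Tai, Vega), (Yan, Vega), (Zed, Zephyr)}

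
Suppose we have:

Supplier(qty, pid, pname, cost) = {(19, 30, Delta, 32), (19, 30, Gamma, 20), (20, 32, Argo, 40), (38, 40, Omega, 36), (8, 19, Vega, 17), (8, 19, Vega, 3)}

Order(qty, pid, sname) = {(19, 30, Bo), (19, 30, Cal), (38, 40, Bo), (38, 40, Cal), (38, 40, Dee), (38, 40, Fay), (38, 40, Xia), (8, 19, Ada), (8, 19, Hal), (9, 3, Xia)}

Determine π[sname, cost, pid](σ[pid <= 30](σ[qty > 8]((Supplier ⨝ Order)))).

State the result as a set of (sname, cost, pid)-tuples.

{(Bo, 20, 30), (Bo, 32, 30), (Cal, 20, 30), (Cal, 32, 30)}

Joining Supplier and Order on qty, pid yields {(19, 30, Delta, 32, Bo), (19, 30, Delta, 32, Cal), (19, 30, Gamma, 20, Bo), (19, 30, Gamma, 20, Cal), (38, 40, Omega, 36, Bo), (38, 40, Omega, 36, Cal), (38, 40, Omega, 36, Dee), (38, 40, Omega, 36, Fay), (38, 40, Omega, 36, Xia), (8, 19, Vega, 17, Ada), (8, 19, Vega, 17, Hal), (8, 19, Vega, 3, Ada), (8, 19, Vega, 3, Hal)}.
Apply σ_{qty > 8}; surviving tuples: {(19, 30, Delta, 32, Bo), (19, 30, Delta, 32, Cal), (19, 30, Gamma, 20, Bo), (19, 30, Gamma, 20, Cal), (38, 40, Omega, 36, Bo), (38, 40, Omega, 36, Cal), (38, 40, Omega, 36, Dee), (38, 40, Omega, 36, Fay), (38, 40, Omega, 36, Xia)}
Apply σ_{pid <= 30}; surviving tuples: {(19, 30, Delta, 32, Bo), (19, 30, Delta, 32, Cal), (19, 30, Gamma, 20, Bo), (19, 30, Gamma, 20, Cal)}
π[sname, cost, pid]: project onto (sname, cost, pid) → {(Bo, 20, 30), (Bo, 32, 30), (Cal, 20, 30), (Cal, 32, 30)}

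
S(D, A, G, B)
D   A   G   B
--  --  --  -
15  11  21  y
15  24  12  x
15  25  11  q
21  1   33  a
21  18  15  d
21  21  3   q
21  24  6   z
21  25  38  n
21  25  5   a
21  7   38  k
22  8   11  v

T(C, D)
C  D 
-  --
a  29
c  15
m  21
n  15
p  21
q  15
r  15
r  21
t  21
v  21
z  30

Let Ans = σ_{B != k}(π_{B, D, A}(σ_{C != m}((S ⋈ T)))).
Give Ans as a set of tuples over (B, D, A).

{(a, 21, 1), (a, 21, 25), (d, 21, 18), (n, 21, 25), (q, 15, 25), (q, 21, 21), (x, 15, 24), (y, 15, 11), (z, 21, 24)}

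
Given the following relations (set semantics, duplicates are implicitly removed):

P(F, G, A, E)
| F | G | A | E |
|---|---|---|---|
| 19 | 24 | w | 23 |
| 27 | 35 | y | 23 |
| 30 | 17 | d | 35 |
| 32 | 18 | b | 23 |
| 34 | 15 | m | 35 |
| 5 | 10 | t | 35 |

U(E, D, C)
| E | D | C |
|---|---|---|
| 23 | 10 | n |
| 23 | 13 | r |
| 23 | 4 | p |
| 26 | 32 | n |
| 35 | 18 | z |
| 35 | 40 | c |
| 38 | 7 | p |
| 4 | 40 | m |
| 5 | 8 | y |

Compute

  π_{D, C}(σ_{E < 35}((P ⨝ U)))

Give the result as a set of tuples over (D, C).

{(10, n), (13, r), (4, p)}

Joining P and U on E yields {(19, 24, w, 23, 10, n), (19, 24, w, 23, 13, r), (19, 24, w, 23, 4, p), (27, 35, y, 23, 10, n), (27, 35, y, 23, 13, r), (27, 35, y, 23, 4, p), (30, 17, d, 35, 18, z), (30, 17, d, 35, 40, c), (32, 18, b, 23, 10, n), (32, 18, b, 23, 13, r), (32, 18, b, 23, 4, p), (34, 15, m, 35, 18, z), (34, 15, m, 35, 40, c), (5, 10, t, 35, 18, z), (5, 10, t, 35, 40, c)}.
Selection E < 35: {(19, 24, w, 23, 10, n), (19, 24, w, 23, 13, r), (19, 24, w, 23, 4, p), (27, 35, y, 23, 10, n), (27, 35, y, 23, 13, r), (27, 35, y, 23, 4, p), (32, 18, b, 23, 10, n), (32, 18, b, 23, 13, r), (32, 18, b, 23, 4, p)}
Projecting to D, C (6 duplicate(s) eliminated): {(10, n), (13, r), (4, p)}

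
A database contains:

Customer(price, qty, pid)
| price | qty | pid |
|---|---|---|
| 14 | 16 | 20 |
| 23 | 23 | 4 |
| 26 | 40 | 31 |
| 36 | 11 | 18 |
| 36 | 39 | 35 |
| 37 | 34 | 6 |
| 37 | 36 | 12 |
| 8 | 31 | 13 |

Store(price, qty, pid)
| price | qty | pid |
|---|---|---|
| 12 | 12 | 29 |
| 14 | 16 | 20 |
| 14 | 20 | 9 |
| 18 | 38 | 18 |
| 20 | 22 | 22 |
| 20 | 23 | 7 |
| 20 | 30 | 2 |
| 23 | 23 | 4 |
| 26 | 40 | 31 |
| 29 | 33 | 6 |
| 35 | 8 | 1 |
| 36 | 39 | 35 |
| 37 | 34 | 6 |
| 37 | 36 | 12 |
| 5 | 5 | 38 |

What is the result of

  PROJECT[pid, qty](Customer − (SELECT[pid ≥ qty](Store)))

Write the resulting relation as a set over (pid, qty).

σ[pid ≥ qty]: keep tuples satisfying pid ≥ qty → {(12, 12, 29), (14, 16, 20), (20, 22, 22), (5, 5, 38)}
Taking the difference: {(23, 23, 4), (26, 40, 31), (36, 11, 18), (36, 39, 35), (37, 34, 6), (37, 36, 12), (8, 31, 13)}
Projecting to pid, qty: {(12, 36), (13, 31), (18, 11), (31, 40), (35, 39), (4, 23), (6, 34)}

{(12, 36), (13, 31), (18, 11), (31, 40), (35, 39), (4, 23), (6, 34)}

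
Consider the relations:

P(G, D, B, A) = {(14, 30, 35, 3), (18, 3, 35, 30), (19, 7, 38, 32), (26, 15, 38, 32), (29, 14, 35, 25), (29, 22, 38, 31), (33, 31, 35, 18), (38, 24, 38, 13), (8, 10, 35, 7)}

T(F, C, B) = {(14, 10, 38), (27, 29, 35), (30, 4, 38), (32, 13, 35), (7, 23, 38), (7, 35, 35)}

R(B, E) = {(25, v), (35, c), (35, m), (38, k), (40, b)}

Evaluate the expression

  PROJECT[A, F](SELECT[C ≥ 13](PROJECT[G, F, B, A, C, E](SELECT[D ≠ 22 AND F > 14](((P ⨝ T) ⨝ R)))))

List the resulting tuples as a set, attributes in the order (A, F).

Natural join on B: {(14, 30, 35, 3, 27, 29), (14, 30, 35, 3, 32, 13), (14, 30, 35, 3, 7, 35), (18, 3, 35, 30, 27, 29), (18, 3, 35, 30, 32, 13), (18, 3, 35, 30, 7, 35), (19, 7, 38, 32, 14, 10), (19, 7, 38, 32, 30, 4), (19, 7, 38, 32, 7, 23), (26, 15, 38, 32, 14, 10), (26, 15, 38, 32, 30, 4), (26, 15, 38, 32, 7, 23), (29, 14, 35, 25, 27, 29), (29, 14, 35, 25, 32, 13), (29, 14, 35, 25, 7, 35), (29, 22, 38, 31, 14, 10), (29, 22, 38, 31, 30, 4), (29, 22, 38, 31, 7, 23), (33, 31, 35, 18, 27, 29), (33, 31, 35, 18, 32, 13), (33, 31, 35, 18, 7, 35), (38, 24, 38, 13, 14, 10), (38, 24, 38, 13, 30, 4), (38, 24, 38, 13, 7, 23), (8, 10, 35, 7, 27, 29), (8, 10, 35, 7, 32, 13), (8, 10, 35, 7, 7, 35)}
Natural join on B: {(14, 30, 35, 3, 27, 29, c), (14, 30, 35, 3, 27, 29, m), (14, 30, 35, 3, 32, 13, c), (14, 30, 35, 3, 32, 13, m), (14, 30, 35, 3, 7, 35, c), (14, 30, 35, 3, 7, 35, m), (18, 3, 35, 30, 27, 29, c), (18, 3, 35, 30, 27, 29, m), (18, 3, 35, 30, 32, 13, c), (18, 3, 35, 30, 32, 13, m), (18, 3, 35, 30, 7, 35, c), (18, 3, 35, 30, 7, 35, m), (19, 7, 38, 32, 14, 10, k), (19, 7, 38, 32, 30, 4, k), (19, 7, 38, 32, 7, 23, k), (26, 15, 38, 32, 14, 10, k), (26, 15, 38, 32, 30, 4, k), (26, 15, 38, 32, 7, 23, k), (29, 14, 35, 25, 27, 29, c), (29, 14, 35, 25, 27, 29, m), (29, 14, 35, 25, 32, 13, c), (29, 14, 35, 25, 32, 13, m), (29, 14, 35, 25, 7, 35, c), (29, 14, 35, 25, 7, 35, m), (29, 22, 38, 31, 14, 10, k), (29, 22, 38, 31, 30, 4, k), (29, 22, 38, 31, 7, 23, k), (33, 31, 35, 18, 27, 29, c), (33, 31, 35, 18, 27, 29, m), (33, 31, 35, 18, 32, 13, c), (33, 31, 35, 18, 32, 13, m), (33, 31, 35, 18, 7, 35, c), (33, 31, 35, 18, 7, 35, m), (38, 24, 38, 13, 14, 10, k), (38, 24, 38, 13, 30, 4, k), (38, 24, 38, 13, 7, 23, k), (8, 10, 35, 7, 27, 29, c), (8, 10, 35, 7, 27, 29, m), (8, 10, 35, 7, 32, 13, c), (8, 10, 35, 7, 32, 13, m), (8, 10, 35, 7, 7, 35, c), (8, 10, 35, 7, 7, 35, m)}
σ[D ≠ 22 AND F > 14]: keep tuples satisfying D ≠ 22 AND F > 14 → {(14, 30, 35, 3, 27, 29, c), (14, 30, 35, 3, 27, 29, m), (14, 30, 35, 3, 32, 13, c), (14, 30, 35, 3, 32, 13, m), (18, 3, 35, 30, 27, 29, c), (18, 3, 35, 30, 27, 29, m), (18, 3, 35, 30, 32, 13, c), (18, 3, 35, 30, 32, 13, m), (19, 7, 38, 32, 30, 4, k), (26, 15, 38, 32, 30, 4, k), (29, 14, 35, 25, 27, 29, c), (29, 14, 35, 25, 27, 29, m), (29, 14, 35, 25, 32, 13, c), (29, 14, 35, 25, 32, 13, m), (33, 31, 35, 18, 27, 29, c), (33, 31, 35, 18, 27, 29, m), (33, 31, 35, 18, 32, 13, c), (33, 31, 35, 18, 32, 13, m), (38, 24, 38, 13, 30, 4, k), (8, 10, 35, 7, 27, 29, c), (8, 10, 35, 7, 27, 29, m), (8, 10, 35, 7, 32, 13, c), (8, 10, 35, 7, 32, 13, m)}
Keep only column(s) G, F, B, A, C, E: {(14, 27, 35, 3, 29, c), (14, 27, 35, 3, 29, m), (14, 32, 35, 3, 13, c), (14, 32, 35, 3, 13, m), (18, 27, 35, 30, 29, c), (18, 27, 35, 30, 29, m), (18, 32, 35, 30, 13, c), (18, 32, 35, 30, 13, m), (19, 30, 38, 32, 4, k), (26, 30, 38, 32, 4, k), (29, 27, 35, 25, 29, c), (29, 27, 35, 25, 29, m), (29, 32, 35, 25, 13, c), (29, 32, 35, 25, 13, m), (33, 27, 35, 18, 29, c), (33, 27, 35, 18, 29, m), (33, 32, 35, 18, 13, c), (33, 32, 35, 18, 13, m), (38, 30, 38, 13, 4, k), (8, 27, 35, 7, 29, c), (8, 27, 35, 7, 29, m), (8, 32, 35, 7, 13, c), (8, 32, 35, 7, 13, m)}
σ[C ≥ 13]: keep tuples satisfying C ≥ 13 → {(14, 27, 35, 3, 29, c), (14, 27, 35, 3, 29, m), (14, 32, 35, 3, 13, c), (14, 32, 35, 3, 13, m), (18, 27, 35, 30, 29, c), (18, 27, 35, 30, 29, m), (18, 32, 35, 30, 13, c), (18, 32, 35, 30, 13, m), (29, 27, 35, 25, 29, c), (29, 27, 35, 25, 29, m), (29, 32, 35, 25, 13, c), (29, 32, 35, 25, 13, m), (33, 27, 35, 18, 29, c), (33, 27, 35, 18, 29, m), (33, 32, 35, 18, 13, c), (33, 32, 35, 18, 13, m), (8, 27, 35, 7, 29, c), (8, 27, 35, 7, 29, m), (8, 32, 35, 7, 13, c), (8, 32, 35, 7, 13, m)}
Keep only column(s) A, F (10 duplicate(s) eliminated): {(18, 27), (18, 32), (25, 27), (25, 32), (3, 27), (3, 32), (30, 27), (30, 32), (7, 27), (7, 32)}

{(18, 27), (18, 32), (25, 27), (25, 32), (3, 27), (3, 32), (30, 27), (30, 32), (7, 27), (7, 32)}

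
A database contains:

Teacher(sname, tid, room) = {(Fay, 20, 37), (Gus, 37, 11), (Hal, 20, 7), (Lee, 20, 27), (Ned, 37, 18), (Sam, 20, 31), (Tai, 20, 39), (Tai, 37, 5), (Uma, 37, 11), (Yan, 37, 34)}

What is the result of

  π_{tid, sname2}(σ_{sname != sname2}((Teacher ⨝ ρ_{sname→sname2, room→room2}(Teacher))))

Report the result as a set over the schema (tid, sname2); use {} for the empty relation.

{(20, Fay), (20, Hal), (20, Lee), (20, Sam), (20, Tai), (37, Gus), (37, Ned), (37, Tai), (37, Uma), (37, Yan)}

ρ[sname→sname2, room→room2]: schema becomes (sname2, tid, room2); tuples unchanged.
Natural join on tid: {(Fay, 20, 37, Fay, 37), (Fay, 20, 37, Hal, 7), (Fay, 20, 37, Lee, 27), (Fay, 20, 37, Sam, 31), (Fay, 20, 37, Tai, 39), (Gus, 37, 11, Gus, 11), (Gus, 37, 11, Ned, 18), (Gus, 37, 11, Tai, 5), (Gus, 37, 11, Uma, 11), (Gus, 37, 11, Yan, 34), (Hal, 20, 7, Fay, 37), (Hal, 20, 7, Hal, 7), (Hal, 20, 7, Lee, 27), (Hal, 20, 7, Sam, 31), (Hal, 20, 7, Tai, 39), (Lee, 20, 27, Fay, 37), (Lee, 20, 27, Hal, 7), (Lee, 20, 27, Lee, 27), (Lee, 20, 27, Sam, 31), (Lee, 20, 27, Tai, 39), (Ned, 37, 18, Gus, 11), (Ned, 37, 18, Ned, 18), (Ned, 37, 18, Tai, 5), (Ned, 37, 18, Uma, 11), (Ned, 37, 18, Yan, 34), (Sam, 20, 31, Fay, 37), (Sam, 20, 31, Hal, 7), (Sam, 20, 31, Lee, 27), (Sam, 20, 31, Sam, 31), (Sam, 20, 31, Tai, 39), (Tai, 20, 39, Fay, 37), (Tai, 20, 39, Hal, 7), (Tai, 20, 39, Lee, 27), (Tai, 20, 39, Sam, 31), (Tai, 20, 39, Tai, 39), (Tai, 37, 5, Gus, 11), (Tai, 37, 5, Ned, 18), (Tai, 37, 5, Tai, 5), (Tai, 37, 5, Uma, 11), (Tai, 37, 5, Yan, 34), (Uma, 37, 11, Gus, 11), (Uma, 37, 11, Ned, 18), (Uma, 37, 11, Tai, 5), (Uma, 37, 11, Uma, 11), (Uma, 37, 11, Yan, 34), (Yan, 37, 34, Gus, 11), (Yan, 37, 34, Ned, 18), (Yan, 37, 34, Tai, 5), (Yan, 37, 34, Uma, 11), (Yan, 37, 34, Yan, 34)}
Apply σ_{sname != sname2}; surviving tuples: {(Fay, 20, 37, Hal, 7), (Fay, 20, 37, Lee, 27), (Fay, 20, 37, Sam, 31), (Fay, 20, 37, Tai, 39), (Gus, 37, 11, Ned, 18), (Gus, 37, 11, Tai, 5), (Gus, 37, 11, Uma, 11), (Gus, 37, 11, Yan, 34), (Hal, 20, 7, Fay, 37), (Hal, 20, 7, Lee, 27), (Hal, 20, 7, Sam, 31), (Hal, 20, 7, Tai, 39), (Lee, 20, 27, Fay, 37), (Lee, 20, 27, Hal, 7), (Lee, 20, 27, Sam, 31), (Lee, 20, 27, Tai, 39), (Ned, 37, 18, Gus, 11), (Ned, 37, 18, Tai, 5), (Ned, 37, 18, Uma, 11), (Ned, 37, 18, Yan, 34), (Sam, 20, 31, Fay, 37), (Sam, 20, 31, Hal, 7), (Sam, 20, 31, Lee, 27), (Sam, 20, 31, Tai, 39), (Tai, 20, 39, Fay, 37), (Tai, 20, 39, Hal, 7), (Tai, 20, 39, Lee, 27), (Tai, 20, 39, Sam, 31), (Tai, 37, 5, Gus, 11), (Tai, 37, 5, Ned, 18), (Tai, 37, 5, Uma, 11), (Tai, 37, 5, Yan, 34), (Uma, 37, 11, Gus, 11), (Uma, 37, 11, Ned, 18), (Uma, 37, 11, Tai, 5), (Uma, 37, 11, Yan, 34), (Yan, 37, 34, Gus, 11), (Yan, 37, 34, Ned, 18), (Yan, 37, 34, Tai, 5), (Yan, 37, 34, Uma, 11)}
π_{tid, sname2} gives {(20, Fay), (20, Hal), (20, Lee), (20, Sam), (20, Tai), (37, Gus), (37, Ned), (37, Tai), (37, Uma), (37, Yan)} (30 duplicate(s) eliminated).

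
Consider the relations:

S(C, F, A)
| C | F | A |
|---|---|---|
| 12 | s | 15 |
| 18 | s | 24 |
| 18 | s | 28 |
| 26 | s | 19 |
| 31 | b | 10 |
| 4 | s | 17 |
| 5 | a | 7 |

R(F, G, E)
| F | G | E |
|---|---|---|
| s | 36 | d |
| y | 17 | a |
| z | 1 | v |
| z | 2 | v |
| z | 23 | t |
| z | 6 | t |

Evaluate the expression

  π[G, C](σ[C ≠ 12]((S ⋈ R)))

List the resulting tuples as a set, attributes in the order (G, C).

S ⋈ R (natural join on F): {(12, s, 15, 36, d), (18, s, 24, 36, d), (18, s, 28, 36, d), (26, s, 19, 36, d), (4, s, 17, 36, d)}
Filtering on C ≠ 12 leaves {(18, s, 24, 36, d), (18, s, 28, 36, d), (26, s, 19, 36, d), (4, s, 17, 36, d)}.
π[G, C]: project onto (G, C) (1 duplicate(s) eliminated) → {(36, 18), (36, 26), (36, 4)}

{(36, 18), (36, 26), (36, 4)}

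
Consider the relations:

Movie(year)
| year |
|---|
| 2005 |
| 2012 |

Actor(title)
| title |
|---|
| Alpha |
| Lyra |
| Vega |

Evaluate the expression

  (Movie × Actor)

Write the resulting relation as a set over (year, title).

{(2005, Alpha), (2005, Lyra), (2005, Vega), (2012, Alpha), (2012, Lyra), (2012, Vega)}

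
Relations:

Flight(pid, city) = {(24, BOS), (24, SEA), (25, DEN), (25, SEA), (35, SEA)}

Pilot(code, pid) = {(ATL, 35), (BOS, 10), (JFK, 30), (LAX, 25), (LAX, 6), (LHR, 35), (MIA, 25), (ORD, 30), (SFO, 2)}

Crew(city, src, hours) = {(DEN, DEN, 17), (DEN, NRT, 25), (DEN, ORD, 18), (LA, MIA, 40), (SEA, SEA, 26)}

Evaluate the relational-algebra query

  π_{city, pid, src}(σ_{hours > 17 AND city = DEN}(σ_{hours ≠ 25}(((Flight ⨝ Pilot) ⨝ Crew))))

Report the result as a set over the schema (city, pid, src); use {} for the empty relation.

{(DEN, 25, ORD)}

Flight ⋈ Pilot (natural join on pid): {(25, DEN, LAX), (25, DEN, MIA), (25, SEA, LAX), (25, SEA, MIA), (35, SEA, ATL), (35, SEA, LHR)}
(Flight ⨝ Pilot) ⋈ Crew (natural join on city): {(25, DEN, LAX, DEN, 17), (25, DEN, LAX, NRT, 25), (25, DEN, LAX, ORD, 18), (25, DEN, MIA, DEN, 17), (25, DEN, MIA, NRT, 25), (25, DEN, MIA, ORD, 18), (25, SEA, LAX, SEA, 26), (25, SEA, MIA, SEA, 26), (35, SEA, ATL, SEA, 26), (35, SEA, LHR, SEA, 26)}
Filtering on hours ≠ 25 leaves {(25, DEN, LAX, DEN, 17), (25, DEN, LAX, ORD, 18), (25, DEN, MIA, DEN, 17), (25, DEN, MIA, ORD, 18), (25, SEA, LAX, SEA, 26), (25, SEA, MIA, SEA, 26), (35, SEA, ATL, SEA, 26), (35, SEA, LHR, SEA, 26)}.
Filtering on hours > 17 AND city = DEN leaves {(25, DEN, LAX, ORD, 18), (25, DEN, MIA, ORD, 18)}.
π_{city, pid, src} gives {(DEN, 25, ORD)} (1 duplicate(s) eliminated).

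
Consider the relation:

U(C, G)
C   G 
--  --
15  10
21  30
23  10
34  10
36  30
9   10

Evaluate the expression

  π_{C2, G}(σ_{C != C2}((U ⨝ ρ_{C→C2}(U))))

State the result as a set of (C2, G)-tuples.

{(15, 10), (21, 30), (23, 10), (34, 10), (36, 30), (9, 10)}

ρ[C→C2]: schema becomes (C2, G); tuples unchanged.
Natural join on G: {(15, 10, 15), (15, 10, 23), (15, 10, 34), (15, 10, 9), (21, 30, 21), (21, 30, 36), (23, 10, 15), (23, 10, 23), (23, 10, 34), (23, 10, 9), (34, 10, 15), (34, 10, 23), (34, 10, 34), (34, 10, 9), (36, 30, 21), (36, 30, 36), (9, 10, 15), (9, 10, 23), (9, 10, 34), (9, 10, 9)}
Selection C != C2: {(15, 10, 23), (15, 10, 34), (15, 10, 9), (21, 30, 36), (23, 10, 15), (23, 10, 34), (23, 10, 9), (34, 10, 15), (34, 10, 23), (34, 10, 9), (36, 30, 21), (9, 10, 15), (9, 10, 23), (9, 10, 34)}
π_{C2, G} gives {(15, 10), (21, 30), (23, 10), (34, 10), (36, 30), (9, 10)} (8 duplicate(s) eliminated).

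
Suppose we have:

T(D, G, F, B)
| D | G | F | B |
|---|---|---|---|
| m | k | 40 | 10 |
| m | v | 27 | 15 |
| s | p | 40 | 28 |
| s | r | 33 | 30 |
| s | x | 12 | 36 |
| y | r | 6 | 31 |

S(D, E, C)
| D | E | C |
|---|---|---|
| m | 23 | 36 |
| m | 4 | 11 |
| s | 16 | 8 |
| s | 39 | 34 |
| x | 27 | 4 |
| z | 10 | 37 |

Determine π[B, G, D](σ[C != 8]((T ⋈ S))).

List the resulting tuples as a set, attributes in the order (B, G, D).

{(10, k, m), (15, v, m), (28, p, s), (30, r, s), (36, x, s)}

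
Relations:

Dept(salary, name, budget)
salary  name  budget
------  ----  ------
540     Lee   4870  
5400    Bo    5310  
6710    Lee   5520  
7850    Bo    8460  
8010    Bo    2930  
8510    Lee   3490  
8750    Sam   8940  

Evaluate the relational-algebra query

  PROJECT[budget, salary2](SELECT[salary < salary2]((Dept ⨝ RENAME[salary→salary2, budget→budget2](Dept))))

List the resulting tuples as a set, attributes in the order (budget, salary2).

{(4870, 6710), (4870, 8510), (5310, 7850), (5310, 8010), (5520, 8510), (8460, 8010)}

ρ[salary→salary2, budget→budget2]: schema becomes (salary2, name, budget2); tuples unchanged.
Joining Dept and RENAME[salary→salary2, budget→budget2](Dept) on name yields {(540, Lee, 4870, 540, 4870), (540, Lee, 4870, 6710, 5520), (540, Lee, 4870, 8510, 3490), (5400, Bo, 5310, 5400, 5310), (5400, Bo, 5310, 7850, 8460), (5400, Bo, 5310, 8010, 2930), (6710, Lee, 5520, 540, 4870), (6710, Lee, 5520, 6710, 5520), (6710, Lee, 5520, 8510, 3490), (7850, Bo, 8460, 5400, 5310), (7850, Bo, 8460, 7850, 8460), (7850, Bo, 8460, 8010, 2930), (8010, Bo, 2930, 5400, 5310), (8010, Bo, 2930, 7850, 8460), (8010, Bo, 2930, 8010, 2930), (8510, Lee, 3490, 540, 4870), (8510, Lee, 3490, 6710, 5520), (8510, Lee, 3490, 8510, 3490), (8750, Sam, 8940, 8750, 8940)}.
σ[salary < salary2]: keep tuples satisfying salary < salary2 → {(540, Lee, 4870, 6710, 5520), (540, Lee, 4870, 8510, 3490), (5400, Bo, 5310, 7850, 8460), (5400, Bo, 5310, 8010, 2930), (6710, Lee, 5520, 8510, 3490), (7850, Bo, 8460, 8010, 2930)}
Projecting to budget, salary2: {(4870, 6710), (4870, 8510), (5310, 7850), (5310, 8010), (5520, 8510), (8460, 8010)}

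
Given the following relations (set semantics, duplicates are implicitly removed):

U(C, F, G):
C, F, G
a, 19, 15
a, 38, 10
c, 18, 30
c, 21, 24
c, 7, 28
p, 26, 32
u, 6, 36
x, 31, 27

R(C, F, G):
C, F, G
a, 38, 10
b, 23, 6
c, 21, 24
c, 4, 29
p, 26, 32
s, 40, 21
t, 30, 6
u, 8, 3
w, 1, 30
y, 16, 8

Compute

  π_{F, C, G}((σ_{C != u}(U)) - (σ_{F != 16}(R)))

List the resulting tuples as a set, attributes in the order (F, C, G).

{(18, c, 30), (19, a, 15), (31, x, 27), (7, c, 28)}

Apply σ_{C != u}; surviving tuples: {(a, 19, 15), (a, 38, 10), (c, 18, 30), (c, 21, 24), (c, 7, 28), (p, 26, 32), (x, 31, 27)}
Apply σ_{F != 16}; surviving tuples: {(a, 38, 10), (b, 23, 6), (c, 21, 24), (c, 4, 29), (p, 26, 32), (s, 40, 21), (t, 30, 6), (u, 8, 3), (w, 1, 30)}
Set difference of the two operands is {(a, 19, 15), (c, 18, 30), (c, 7, 28), (x, 31, 27)}.
π[F, C, G]: project onto (F, C, G) → {(18, c, 30), (19, a, 15), (31, x, 27), (7, c, 28)}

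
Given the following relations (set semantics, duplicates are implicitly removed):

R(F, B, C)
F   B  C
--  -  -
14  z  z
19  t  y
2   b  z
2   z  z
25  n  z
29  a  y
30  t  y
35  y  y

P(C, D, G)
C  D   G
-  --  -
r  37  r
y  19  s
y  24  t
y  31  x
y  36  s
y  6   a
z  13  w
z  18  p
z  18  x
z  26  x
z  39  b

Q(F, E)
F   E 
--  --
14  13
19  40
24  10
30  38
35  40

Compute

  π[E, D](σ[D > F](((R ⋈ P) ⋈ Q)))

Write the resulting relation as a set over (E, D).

{(13, 18), (13, 26), (13, 39), (38, 31), (38, 36), (40, 24), (40, 31), (40, 36)}

Joining R and P on C yields {(14, z, z, 13, w), (14, z, z, 18, p), (14, z, z, 18, x), (14, z, z, 26, x), (14, z, z, 39, b), (19, t, y, 19, s), (19, t, y, 24, t), (19, t, y, 31, x), (19, t, y, 36, s), (19, t, y, 6, a), (2, b, z, 13, w), (2, b, z, 18, p), (2, b, z, 18, x), (2, b, z, 26, x), (2, b, z, 39, b), (2, z, z, 13, w), (2, z, z, 18, p), (2, z, z, 18, x), (2, z, z, 26, x), (2, z, z, 39, b), (25, n, z, 13, w), (25, n, z, 18, p), (25, n, z, 18, x), (25, n, z, 26, x), (25, n, z, 39, b), (29, a, y, 19, s), (29, a, y, 24, t), (29, a, y, 31, x), (29, a, y, 36, s), (29, a, y, 6, a), (30, t, y, 19, s), (30, t, y, 24, t), (30, t, y, 31, x), (30, t, y, 36, s), (30, t, y, 6, a), (35, y, y, 19, s), (35, y, y, 24, t), (35, y, y, 31, x), (35, y, y, 36, s), (35, y, y, 6, a)}.
Joining (R ⋈ P) and Q on F yields {(14, z, z, 13, w, 13), (14, z, z, 18, p, 13), (14, z, z, 18, x, 13), (14, z, z, 26, x, 13), (14, z, z, 39, b, 13), (19, t, y, 19, s, 40), (19, t, y, 24, t, 40), (19, t, y, 31, x, 40), (19, t, y, 36, s, 40), (19, t, y, 6, a, 40), (30, t, y, 19, s, 38), (30, t, y, 24, t, 38), (30, t, y, 31, x, 38), (30, t, y, 36, s, 38), (30, t, y, 6, a, 38), (35, y, y, 19, s, 40), (35, y, y, 24, t, 40), (35, y, y, 31, x, 40), (35, y, y, 36, s, 40), (35, y, y, 6, a, 40)}.
σ[D > F]: keep tuples satisfying D > F → {(14, z, z, 18, p, 13), (14, z, z, 18, x, 13), (14, z, z, 26, x, 13), (14, z, z, 39, b, 13), (19, t, y, 24, t, 40), (19, t, y, 31, x, 40), (19, t, y, 36, s, 40), (30, t, y, 31, x, 38), (30, t, y, 36, s, 38), (35, y, y, 36, s, 40)}
Projecting to E, D (2 duplicate(s) eliminated): {(13, 18), (13, 26), (13, 39), (38, 31), (38, 36), (40, 24), (40, 31), (40, 36)}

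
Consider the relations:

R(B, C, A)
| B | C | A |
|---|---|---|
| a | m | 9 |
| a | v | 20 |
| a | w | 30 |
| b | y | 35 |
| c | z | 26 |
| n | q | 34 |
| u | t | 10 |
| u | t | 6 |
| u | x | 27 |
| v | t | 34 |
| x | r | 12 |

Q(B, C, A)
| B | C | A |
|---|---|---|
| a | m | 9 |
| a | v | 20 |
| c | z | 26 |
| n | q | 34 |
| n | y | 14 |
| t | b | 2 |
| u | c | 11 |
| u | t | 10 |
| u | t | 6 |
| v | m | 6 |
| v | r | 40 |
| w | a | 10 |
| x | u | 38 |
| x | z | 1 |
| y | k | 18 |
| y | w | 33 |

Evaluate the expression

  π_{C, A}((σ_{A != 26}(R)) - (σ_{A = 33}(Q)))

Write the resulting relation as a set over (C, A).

σ[A != 26]: keep tuples satisfying A != 26 → {(a, m, 9), (a, v, 20), (a, w, 30), (b, y, 35), (n, q, 34), (u, t, 10), (u, t, 6), (u, x, 27), (v, t, 34), (x, r, 12)}
σ[A = 33]: keep tuples satisfying A = 33 → {(y, w, 33)}
Taking the difference: {(a, m, 9), (a, v, 20), (a, w, 30), (b, y, 35), (n, q, 34), (u, t, 10), (u, t, 6), (u, x, 27), (v, t, 34), (x, r, 12)}
Keep only column(s) C, A: {(m, 9), (q, 34), (r, 12), (t, 10), (t, 34), (t, 6), (v, 20), (w, 30), (x, 27), (y, 35)}

{(m, 9), (q, 34), (r, 12), (t, 10), (t, 34), (t, 6), (v, 20), (w, 30), (x, 27), (y, 35)}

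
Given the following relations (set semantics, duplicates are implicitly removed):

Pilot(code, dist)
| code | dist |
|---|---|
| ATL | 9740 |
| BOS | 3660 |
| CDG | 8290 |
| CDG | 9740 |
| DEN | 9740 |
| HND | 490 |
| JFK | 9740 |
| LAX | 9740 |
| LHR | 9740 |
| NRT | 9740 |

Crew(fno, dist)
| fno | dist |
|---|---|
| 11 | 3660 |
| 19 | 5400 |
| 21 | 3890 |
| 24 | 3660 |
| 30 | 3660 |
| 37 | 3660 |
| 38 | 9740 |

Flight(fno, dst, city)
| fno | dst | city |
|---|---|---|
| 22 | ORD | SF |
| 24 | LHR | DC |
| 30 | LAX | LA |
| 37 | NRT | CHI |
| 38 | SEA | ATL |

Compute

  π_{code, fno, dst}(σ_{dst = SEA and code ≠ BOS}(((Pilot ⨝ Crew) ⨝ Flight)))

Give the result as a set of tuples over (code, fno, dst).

Pilot ⋈ Crew (natural join on dist): {(ATL, 9740, 38), (BOS, 3660, 11), (BOS, 3660, 24), (BOS, 3660, 30), (BOS, 3660, 37), (CDG, 9740, 38), (DEN, 9740, 38), (JFK, 9740, 38), (LAX, 9740, 38), (LHR, 9740, 38), (NRT, 9740, 38)}
(Pilot ⨝ Crew) ⋈ Flight (natural join on fno): {(ATL, 9740, 38, SEA, ATL), (BOS, 3660, 24, LHR, DC), (BOS, 3660, 30, LAX, LA), (BOS, 3660, 37, NRT, CHI), (CDG, 9740, 38, SEA, ATL), (DEN, 9740, 38, SEA, ATL), (JFK, 9740, 38, SEA, ATL), (LAX, 9740, 38, SEA, ATL), (LHR, 9740, 38, SEA, ATL), (NRT, 9740, 38, SEA, ATL)}
Apply σ_{dst = SEA and code ≠ BOS}; surviving tuples: {(ATL, 9740, 38, SEA, ATL), (CDG, 9740, 38, SEA, ATL), (DEN, 9740, 38, SEA, ATL), (JFK, 9740, 38, SEA, ATL), (LAX, 9740, 38, SEA, ATL), (LHR, 9740, 38, SEA, ATL), (NRT, 9740, 38, SEA, ATL)}
π_{code, fno, dst} gives {(ATL, 38, SEA), (CDG, 38, SEA), (DEN, 38, SEA), (JFK, 38, SEA), (LAX, 38, SEA), (LHR, 38, SEA), (NRT, 38, SEA)}.

{(ATL, 38, SEA), (CDG, 38, SEA), (DEN, 38, SEA), (JFK, 38, SEA), (LAX, 38, SEA), (LHR, 38, SEA), (NRT, 38, SEA)}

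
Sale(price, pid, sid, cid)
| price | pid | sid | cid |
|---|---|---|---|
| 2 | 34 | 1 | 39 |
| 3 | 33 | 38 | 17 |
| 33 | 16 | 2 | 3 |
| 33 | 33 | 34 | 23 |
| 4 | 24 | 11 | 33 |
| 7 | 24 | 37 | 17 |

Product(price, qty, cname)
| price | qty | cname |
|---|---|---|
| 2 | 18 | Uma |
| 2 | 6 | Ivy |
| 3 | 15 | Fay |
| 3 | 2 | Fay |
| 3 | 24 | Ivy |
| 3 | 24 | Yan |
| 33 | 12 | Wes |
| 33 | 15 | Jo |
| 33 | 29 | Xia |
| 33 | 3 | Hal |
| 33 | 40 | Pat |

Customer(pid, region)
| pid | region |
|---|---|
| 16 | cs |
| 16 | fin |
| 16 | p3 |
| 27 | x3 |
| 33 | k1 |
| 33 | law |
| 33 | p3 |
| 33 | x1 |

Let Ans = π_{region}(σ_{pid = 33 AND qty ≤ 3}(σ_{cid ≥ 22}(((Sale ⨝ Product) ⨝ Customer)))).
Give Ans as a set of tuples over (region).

{k1, law, p3, x1}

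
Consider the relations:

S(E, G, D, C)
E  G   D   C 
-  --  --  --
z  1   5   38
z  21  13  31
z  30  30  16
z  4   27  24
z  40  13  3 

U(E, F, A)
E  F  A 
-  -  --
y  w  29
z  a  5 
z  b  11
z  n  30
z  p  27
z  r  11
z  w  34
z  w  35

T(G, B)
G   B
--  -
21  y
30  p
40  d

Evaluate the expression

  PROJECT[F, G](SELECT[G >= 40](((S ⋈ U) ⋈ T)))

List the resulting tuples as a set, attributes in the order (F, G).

{(a, 40), (b, 40), (n, 40), (p, 40), (r, 40), (w, 40)}

Joining S and U on E yields {(z, 1, 5, 38, a, 5), (z, 1, 5, 38, b, 11), (z, 1, 5, 38, n, 30), (z, 1, 5, 38, p, 27), (z, 1, 5, 38, r, 11), (z, 1, 5, 38, w, 34), (z, 1, 5, 38, w, 35), (z, 21, 13, 31, a, 5), (z, 21, 13, 31, b, 11), (z, 21, 13, 31, n, 30), (z, 21, 13, 31, p, 27), (z, 21, 13, 31, r, 11), (z, 21, 13, 31, w, 34), (z, 21, 13, 31, w, 35), (z, 30, 30, 16, a, 5), (z, 30, 30, 16, b, 11), (z, 30, 30, 16, n, 30), (z, 30, 30, 16, p, 27), (z, 30, 30, 16, r, 11), (z, 30, 30, 16, w, 34), (z, 30, 30, 16, w, 35), (z, 4, 27, 24, a, 5), (z, 4, 27, 24, b, 11), (z, 4, 27, 24, n, 30), (z, 4, 27, 24, p, 27), (z, 4, 27, 24, r, 11), (z, 4, 27, 24, w, 34), (z, 4, 27, 24, w, 35), (z, 40, 13, 3, a, 5), (z, 40, 13, 3, b, 11), (z, 40, 13, 3, n, 30), (z, 40, 13, 3, p, 27), (z, 40, 13, 3, r, 11), (z, 40, 13, 3, w, 34), (z, 40, 13, 3, w, 35)}.
Joining (S ⋈ U) and T on G yields {(z, 21, 13, 31, a, 5, y), (z, 21, 13, 31, b, 11, y), (z, 21, 13, 31, n, 30, y), (z, 21, 13, 31, p, 27, y), (z, 21, 13, 31, r, 11, y), (z, 21, 13, 31, w, 34, y), (z, 21, 13, 31, w, 35, y), (z, 30, 30, 16, a, 5, p), (z, 30, 30, 16, b, 11, p), (z, 30, 30, 16, n, 30, p), (z, 30, 30, 16, p, 27, p), (z, 30, 30, 16, r, 11, p), (z, 30, 30, 16, w, 34, p), (z, 30, 30, 16, w, 35, p), (z, 40, 13, 3, a, 5, d), (z, 40, 13, 3, b, 11, d), (z, 40, 13, 3, n, 30, d), (z, 40, 13, 3, p, 27, d), (z, 40, 13, 3, r, 11, d), (z, 40, 13, 3, w, 34, d), (z, 40, 13, 3, w, 35, d)}.
σ[G >= 40]: keep tuples satisfying G >= 40 → {(z, 40, 13, 3, a, 5, d), (z, 40, 13, 3, b, 11, d), (z, 40, 13, 3, n, 30, d), (z, 40, 13, 3, p, 27, d), (z, 40, 13, 3, r, 11, d), (z, 40, 13, 3, w, 34, d), (z, 40, 13, 3, w, 35, d)}
π_{F, G} gives {(a, 40), (b, 40), (n, 40), (p, 40), (r, 40), (w, 40)} (1 duplicate(s) eliminated).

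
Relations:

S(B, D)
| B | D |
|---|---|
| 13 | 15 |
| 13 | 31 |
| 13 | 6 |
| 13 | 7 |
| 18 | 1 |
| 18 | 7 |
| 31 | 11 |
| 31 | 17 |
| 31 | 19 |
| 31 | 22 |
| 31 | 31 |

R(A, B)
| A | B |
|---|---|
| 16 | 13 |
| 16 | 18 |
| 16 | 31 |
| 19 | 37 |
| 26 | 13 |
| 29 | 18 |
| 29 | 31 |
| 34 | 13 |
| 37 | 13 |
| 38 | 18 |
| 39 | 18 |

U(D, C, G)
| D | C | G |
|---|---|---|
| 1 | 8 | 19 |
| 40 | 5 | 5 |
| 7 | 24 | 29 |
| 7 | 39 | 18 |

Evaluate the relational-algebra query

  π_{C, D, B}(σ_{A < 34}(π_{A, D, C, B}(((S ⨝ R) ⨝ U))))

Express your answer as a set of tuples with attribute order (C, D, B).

{(24, 7, 13), (24, 7, 18), (39, 7, 13), (39, 7, 18), (8, 1, 18)}

S ⋈ R (natural join on B): {(13, 15, 16), (13, 15, 26), (13, 15, 34), (13, 15, 37), (13, 31, 16), (13, 31, 26), (13, 31, 34), (13, 31, 37), (13, 6, 16), (13, 6, 26), (13, 6, 34), (13, 6, 37), (13, 7, 16), (13, 7, 26), (13, 7, 34), (13, 7, 37), (18, 1, 16), (18, 1, 29), (18, 1, 38), (18, 1, 39), (18, 7, 16), (18, 7, 29), (18, 7, 38), (18, 7, 39), (31, 11, 16), (31, 11, 29), (31, 17, 16), (31, 17, 29), (31, 19, 16), (31, 19, 29), (31, 22, 16), (31, 22, 29), (31, 31, 16), (31, 31, 29)}
(S ⨝ R) ⋈ U (natural join on D): {(13, 7, 16, 24, 29), (13, 7, 16, 39, 18), (13, 7, 26, 24, 29), (13, 7, 26, 39, 18), (13, 7, 34, 24, 29), (13, 7, 34, 39, 18), (13, 7, 37, 24, 29), (13, 7, 37, 39, 18), (18, 1, 16, 8, 19), (18, 1, 29, 8, 19), (18, 1, 38, 8, 19), (18, 1, 39, 8, 19), (18, 7, 16, 24, 29), (18, 7, 16, 39, 18), (18, 7, 29, 24, 29), (18, 7, 29, 39, 18), (18, 7, 38, 24, 29), (18, 7, 38, 39, 18), (18, 7, 39, 24, 29), (18, 7, 39, 39, 18)}
π[A, D, C, B]: project onto (A, D, C, B) → {(16, 1, 8, 18), (16, 7, 24, 13), (16, 7, 24, 18), (16, 7, 39, 13), (16, 7, 39, 18), (26, 7, 24, 13), (26, 7, 39, 13), (29, 1, 8, 18), (29, 7, 24, 18), (29, 7, 39, 18), (34, 7, 24, 13), (34, 7, 39, 13), (37, 7, 24, 13), (37, 7, 39, 13), (38, 1, 8, 18), (38, 7, 24, 18), (38, 7, 39, 18), (39, 1, 8, 18), (39, 7, 24, 18), (39, 7, 39, 18)}
Selection A < 34: {(16, 1, 8, 18), (16, 7, 24, 13), (16, 7, 24, 18), (16, 7, 39, 13), (16, 7, 39, 18), (26, 7, 24, 13), (26, 7, 39, 13), (29, 1, 8, 18), (29, 7, 24, 18), (29, 7, 39, 18)}
π[C, D, B]: project onto (C, D, B) (5 duplicate(s) eliminated) → {(24, 7, 13), (24, 7, 18), (39, 7, 13), (39, 7, 18), (8, 1, 18)}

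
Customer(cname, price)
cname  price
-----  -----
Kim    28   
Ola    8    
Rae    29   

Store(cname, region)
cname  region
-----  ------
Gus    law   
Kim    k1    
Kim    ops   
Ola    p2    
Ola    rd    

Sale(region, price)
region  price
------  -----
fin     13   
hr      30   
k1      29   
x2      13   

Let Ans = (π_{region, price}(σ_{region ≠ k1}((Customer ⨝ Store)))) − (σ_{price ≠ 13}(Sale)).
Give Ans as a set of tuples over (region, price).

{(ops, 28), (p2, 8), (rd, 8)}

Joining Customer and Store on cname yields {(Kim, 28, k1), (Kim, 28, ops), (Ola, 8, p2), (Ola, 8, rd)}.
Apply σ_{region ≠ k1}; surviving tuples: {(Kim, 28, ops), (Ola, 8, p2), (Ola, 8, rd)}
Projecting to region, price: {(ops, 28), (p2, 8), (rd, 8)}
Apply σ_{price ≠ 13}; surviving tuples: {(hr, 30), (k1, 29)}
Taking the difference: {(ops, 28), (p2, 8), (rd, 8)}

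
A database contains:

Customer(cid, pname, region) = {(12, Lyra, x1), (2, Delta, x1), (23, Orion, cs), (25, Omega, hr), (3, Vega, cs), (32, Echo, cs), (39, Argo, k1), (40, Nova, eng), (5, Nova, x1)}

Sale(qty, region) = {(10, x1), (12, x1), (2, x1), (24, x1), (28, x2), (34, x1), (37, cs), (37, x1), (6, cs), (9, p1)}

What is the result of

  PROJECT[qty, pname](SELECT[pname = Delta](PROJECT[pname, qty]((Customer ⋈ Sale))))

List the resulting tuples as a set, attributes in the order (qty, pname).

Customer ⋈ Sale (natural join on region): {(12, Lyra, x1, 10), (12, Lyra, x1, 12), (12, Lyra, x1, 2), (12, Lyra, x1, 24), (12, Lyra, x1, 34), (12, Lyra, x1, 37), (2, Delta, x1, 10), (2, Delta, x1, 12), (2, Delta, x1, 2), (2, Delta, x1, 24), (2, Delta, x1, 34), (2, Delta, x1, 37), (23, Orion, cs, 37), (23, Orion, cs, 6), (3, Vega, cs, 37), (3, Vega, cs, 6), (32, Echo, cs, 37), (32, Echo, cs, 6), (5, Nova, x1, 10), (5, Nova, x1, 12), (5, Nova, x1, 2), (5, Nova, x1, 24), (5, Nova, x1, 34), (5, Nova, x1, 37)}
Keep only column(s) pname, qty: {(Delta, 10), (Delta, 12), (Delta, 2), (Delta, 24), (Delta, 34), (Delta, 37), (Echo, 37), (Echo, 6), (Lyra, 10), (Lyra, 12), (Lyra, 2), (Lyra, 24), (Lyra, 34), (Lyra, 37), (Nova, 10), (Nova, 12), (Nova, 2), (Nova, 24), (Nova, 34), (Nova, 37), (Orion, 37), (Orion, 6), (Vega, 37), (Vega, 6)}
σ[pname = Delta]: keep tuples satisfying pname = Delta → {(Delta, 10), (Delta, 12), (Delta, 2), (Delta, 24), (Delta, 34), (Delta, 37)}
Keep only column(s) qty, pname: {(10, Delta), (12, Delta), (2, Delta), (24, Delta), (34, Delta), (37, Delta)}

{(10, Delta), (12, Delta), (2, Delta), (24, Delta), (34, Delta), (37, Delta)}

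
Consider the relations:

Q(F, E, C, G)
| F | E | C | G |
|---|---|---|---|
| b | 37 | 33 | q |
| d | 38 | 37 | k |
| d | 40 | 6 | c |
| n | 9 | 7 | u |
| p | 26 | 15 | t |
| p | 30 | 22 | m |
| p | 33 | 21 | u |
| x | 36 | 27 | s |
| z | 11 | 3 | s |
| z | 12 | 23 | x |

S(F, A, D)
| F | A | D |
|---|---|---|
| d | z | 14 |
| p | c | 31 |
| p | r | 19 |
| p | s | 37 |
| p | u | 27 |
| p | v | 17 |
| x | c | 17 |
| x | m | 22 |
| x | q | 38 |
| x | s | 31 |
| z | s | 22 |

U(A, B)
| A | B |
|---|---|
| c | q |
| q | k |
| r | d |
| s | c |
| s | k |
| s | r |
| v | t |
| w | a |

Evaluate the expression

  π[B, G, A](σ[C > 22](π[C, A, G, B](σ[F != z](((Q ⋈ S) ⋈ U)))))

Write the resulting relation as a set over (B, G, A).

Q ⋈ S (natural join on F): {(d, 38, 37, k, z, 14), (d, 40, 6, c, z, 14), (p, 26, 15, t, c, 31), (p, 26, 15, t, r, 19), (p, 26, 15, t, s, 37), (p, 26, 15, t, u, 27), (p, 26, 15, t, v, 17), (p, 30, 22, m, c, 31), (p, 30, 22, m, r, 19), (p, 30, 22, m, s, 37), (p, 30, 22, m, u, 27), (p, 30, 22, m, v, 17), (p, 33, 21, u, c, 31), (p, 33, 21, u, r, 19), (p, 33, 21, u, s, 37), (p, 33, 21, u, u, 27), (p, 33, 21, u, v, 17), (x, 36, 27, s, c, 17), (x, 36, 27, s, m, 22), (x, 36, 27, s, q, 38), (x, 36, 27, s, s, 31), (z, 11, 3, s, s, 22), (z, 12, 23, x, s, 22)}
(Q ⋈ S) ⋈ U (natural join on A): {(p, 26, 15, t, c, 31, q), (p, 26, 15, t, r, 19, d), (p, 26, 15, t, s, 37, c), (p, 26, 15, t, s, 37, k), (p, 26, 15, t, s, 37, r), (p, 26, 15, t, v, 17, t), (p, 30, 22, m, c, 31, q), (p, 30, 22, m, r, 19, d), (p, 30, 22, m, s, 37, c), (p, 30, 22, m, s, 37, k), (p, 30, 22, m, s, 37, r), (p, 30, 22, m, v, 17, t), (p, 33, 21, u, c, 31, q), (p, 33, 21, u, r, 19, d), (p, 33, 21, u, s, 37, c), (p, 33, 21, u, s, 37, k), (p, 33, 21, u, s, 37, r), (p, 33, 21, u, v, 17, t), (x, 36, 27, s, c, 17, q), (x, 36, 27, s, q, 38, k), (x, 36, 27, s, s, 31, c), (x, 36, 27, s, s, 31, k), (x, 36, 27, s, s, 31, r), (z, 11, 3, s, s, 22, c), (z, 11, 3, s, s, 22, k), (z, 11, 3, s, s, 22, r), (z, 12, 23, x, s, 22, c), (z, 12, 23, x, s, 22, k), (z, 12, 23, x, s, 22, r)}
Apply σ_{F != z}; surviving tuples: {(p, 26, 15, t, c, 31, q), (p, 26, 15, t, r, 19, d), (p, 26, 15, t, s, 37, c), (p, 26, 15, t, s, 37, k), (p, 26, 15, t, s, 37, r), (p, 26, 15, t, v, 17, t), (p, 30, 22, m, c, 31, q), (p, 30, 22, m, r, 19, d), (p, 30, 22, m, s, 37, c), (p, 30, 22, m, s, 37, k), (p, 30, 22, m, s, 37, r), (p, 30, 22, m, v, 17, t), (p, 33, 21, u, c, 31, q), (p, 33, 21, u, r, 19, d), (p, 33, 21, u, s, 37, c), (p, 33, 21, u, s, 37, k), (p, 33, 21, u, s, 37, r), (p, 33, 21, u, v, 17, t), (x, 36, 27, s, c, 17, q), (x, 36, 27, s, q, 38, k), (x, 36, 27, s, s, 31, c), (x, 36, 27, s, s, 31, k), (x, 36, 27, s, s, 31, r)}
π[C, A, G, B]: project onto (C, A, G, B) → {(15, c, t, q), (15, r, t, d), (15, s, t, c), (15, s, t, k), (15, s, t, r), (15, v, t, t), (21, c, u, q), (21, r, u, d), (21, s, u, c), (21, s, u, k), (21, s, u, r), (21, v, u, t), (22, c, m, q), (22, r, m, d), (22, s, m, c), (22, s, m, k), (22, s, m, r), (22, v, m, t), (27, c, s, q), (27, q, s, k), (27, s, s, c), (27, s, s, k), (27, s, s, r)}
Apply σ_{C > 22}; surviving tuples: {(27, c, s, q), (27, q, s, k), (27, s, s, c), (27, s, s, k), (27, s, s, r)}
π[B, G, A]: project onto (B, G, A) → {(c, s, s), (k, s, q), (k, s, s), (q, s, c), (r, s, s)}

{(c, s, s), (k, s, q), (k, s, s), (q, s, c), (r, s, s)}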